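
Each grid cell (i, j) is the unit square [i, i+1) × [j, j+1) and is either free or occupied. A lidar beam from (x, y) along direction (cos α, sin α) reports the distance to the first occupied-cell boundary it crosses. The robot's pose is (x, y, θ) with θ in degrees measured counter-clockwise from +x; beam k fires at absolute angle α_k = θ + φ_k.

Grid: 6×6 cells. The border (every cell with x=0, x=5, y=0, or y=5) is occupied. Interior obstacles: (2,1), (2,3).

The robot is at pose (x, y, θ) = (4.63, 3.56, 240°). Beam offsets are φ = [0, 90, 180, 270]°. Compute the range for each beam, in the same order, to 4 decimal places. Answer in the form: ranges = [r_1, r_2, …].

beam 1: φ=0°, α=240°
  dir = (cos 240°, sin 240°) = (-0.5000, -0.8660); from cell (4,3)
  next x-line at t=1.2600, next y-line at t=0.6466; Δt_x=2.0000, Δt_y=1.1547
    y: enter (4,2) at t=0.6466
    x: enter (3,2) at t=1.2600
    y: enter (3,1) at t=1.8013
    y: enter (3,0) at t=2.9560 ← occupied
  → r_1 = 2.9560
beam 2: φ=90°, α=330°
  dir = (cos 330°, sin 330°) = (0.8660, -0.5000); from cell (4,3)
  next x-line at t=0.4272, next y-line at t=1.1200; Δt_x=1.1547, Δt_y=2.0000
    x: enter (5,3) at t=0.4272 ← occupied
  → r_2 = 0.4272
beam 3: φ=180°, α=60°
  dir = (cos 60°, sin 60°) = (0.5000, 0.8660); from cell (4,3)
  next x-line at t=0.7400, next y-line at t=0.5081; Δt_x=2.0000, Δt_y=1.1547
    y: enter (4,4) at t=0.5081
    x: enter (5,4) at t=0.7400 ← occupied
  → r_3 = 0.7400
beam 4: φ=270°, α=150°
  dir = (cos 150°, sin 150°) = (-0.8660, 0.5000); from cell (4,3)
  next x-line at t=0.7275, next y-line at t=0.8800; Δt_x=1.1547, Δt_y=2.0000
    x: enter (3,3) at t=0.7275
    y: enter (3,4) at t=0.8800
    x: enter (2,4) at t=1.8822
    y: enter (2,5) at t=2.8800 ← occupied
  → r_4 = 2.8800

ranges = [2.9560, 0.4272, 0.7400, 2.8800]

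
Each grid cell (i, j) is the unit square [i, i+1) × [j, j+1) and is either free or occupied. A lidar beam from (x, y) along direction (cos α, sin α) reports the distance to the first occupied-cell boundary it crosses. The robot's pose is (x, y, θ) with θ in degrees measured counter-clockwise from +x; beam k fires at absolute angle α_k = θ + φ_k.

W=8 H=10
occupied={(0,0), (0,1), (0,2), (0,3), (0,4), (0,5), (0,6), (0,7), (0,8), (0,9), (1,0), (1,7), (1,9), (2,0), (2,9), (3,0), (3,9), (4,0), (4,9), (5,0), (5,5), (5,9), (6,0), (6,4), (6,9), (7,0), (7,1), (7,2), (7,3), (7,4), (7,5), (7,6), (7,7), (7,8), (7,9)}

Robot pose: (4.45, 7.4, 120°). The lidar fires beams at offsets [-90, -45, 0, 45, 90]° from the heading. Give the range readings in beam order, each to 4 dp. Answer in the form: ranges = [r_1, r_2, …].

beam 1: φ=-90°, α=30°
  dir = (cos 30°, sin 30°) = (0.8660, 0.5000); from cell (4,7)
  next x-line at t=0.6351, next y-line at t=1.2000; Δt_x=1.1547, Δt_y=2.0000
    x: enter (5,7) at t=0.6351
    y: enter (5,8) at t=1.2000
    x: enter (6,8) at t=1.7898
    x: enter (7,8) at t=2.9445 ← occupied
  → r_1 = 2.9445
beam 2: φ=-45°, α=75°
  dir = (cos 75°, sin 75°) = (0.2588, 0.9659); from cell (4,7)
  next x-line at t=2.1250, next y-line at t=0.6212; Δt_x=3.8637, Δt_y=1.0353
    y: enter (4,8) at t=0.6212
    y: enter (4,9) at t=1.6564 ← occupied
  → r_2 = 1.6564
beam 3: φ=0°, α=120°
  dir = (cos 120°, sin 120°) = (-0.5000, 0.8660); from cell (4,7)
  next x-line at t=0.9000, next y-line at t=0.6928; Δt_x=2.0000, Δt_y=1.1547
    y: enter (4,8) at t=0.6928
    x: enter (3,8) at t=0.9000
    y: enter (3,9) at t=1.8475 ← occupied
  → r_3 = 1.8475
beam 4: φ=45°, α=165°
  dir = (cos 165°, sin 165°) = (-0.9659, 0.2588); from cell (4,7)
  next x-line at t=0.4659, next y-line at t=2.3182; Δt_x=1.0353, Δt_y=3.8637
    x: enter (3,7) at t=0.4659
    x: enter (2,7) at t=1.5012
    y: enter (2,8) at t=2.3182
    x: enter (1,8) at t=2.5364
    x: enter (0,8) at t=3.5717 ← occupied
  → r_4 = 3.5717
beam 5: φ=90°, α=210°
  dir = (cos 210°, sin 210°) = (-0.8660, -0.5000); from cell (4,7)
  next x-line at t=0.5196, next y-line at t=0.8000; Δt_x=1.1547, Δt_y=2.0000
    x: enter (3,7) at t=0.5196
    y: enter (3,6) at t=0.8000
    x: enter (2,6) at t=1.6743
    y: enter (2,5) at t=2.8000
    x: enter (1,5) at t=2.8290
    x: enter (0,5) at t=3.9837 ← occupied
  → r_5 = 3.9837

ranges = [2.9445, 1.6564, 1.8475, 3.5717, 3.9837]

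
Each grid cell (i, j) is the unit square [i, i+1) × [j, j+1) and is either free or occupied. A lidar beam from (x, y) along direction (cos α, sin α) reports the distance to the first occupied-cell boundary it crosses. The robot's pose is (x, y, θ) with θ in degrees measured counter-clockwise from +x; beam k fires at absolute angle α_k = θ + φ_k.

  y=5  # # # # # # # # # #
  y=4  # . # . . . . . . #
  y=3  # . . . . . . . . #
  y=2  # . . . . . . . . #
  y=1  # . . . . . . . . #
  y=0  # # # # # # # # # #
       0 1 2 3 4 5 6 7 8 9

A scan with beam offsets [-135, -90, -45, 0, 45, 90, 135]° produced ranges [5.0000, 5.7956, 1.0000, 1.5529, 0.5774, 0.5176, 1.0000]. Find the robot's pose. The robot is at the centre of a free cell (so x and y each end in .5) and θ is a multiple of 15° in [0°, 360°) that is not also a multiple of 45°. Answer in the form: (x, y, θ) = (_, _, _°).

Candidates: 31 free-cell centres × 16 headings = 496 poses. Raycast each; keep the one whose scan matches to 4 dp.
  (4.5, 1.5, 120°): beam 1 = 1.9319 ≠ 5.0000 ✗
  (4.5, 3.5, 150°): beam 1 = 4.6587 ≠ 5.0000 ✗
  (1.5, 2.5, 150°): beam 1 = 7.7646 ≠ 5.0000 ✗
  (6.5, 2.5, 195°): beam 1 = 2.8868 ≠ 5.0000 ✗
  …
  (1.5, 3.5, 105°): r_1=5.0000, r_2=5.7956, r_3=1.0000, r_4=1.5529, r_5=0.5774, r_6=0.5176, r_7=1.0000 — all match ✓
Unique over the lattice → pose = (1.5, 3.5, 105°).

(x, y, θ) = (1.5, 3.5, 105°)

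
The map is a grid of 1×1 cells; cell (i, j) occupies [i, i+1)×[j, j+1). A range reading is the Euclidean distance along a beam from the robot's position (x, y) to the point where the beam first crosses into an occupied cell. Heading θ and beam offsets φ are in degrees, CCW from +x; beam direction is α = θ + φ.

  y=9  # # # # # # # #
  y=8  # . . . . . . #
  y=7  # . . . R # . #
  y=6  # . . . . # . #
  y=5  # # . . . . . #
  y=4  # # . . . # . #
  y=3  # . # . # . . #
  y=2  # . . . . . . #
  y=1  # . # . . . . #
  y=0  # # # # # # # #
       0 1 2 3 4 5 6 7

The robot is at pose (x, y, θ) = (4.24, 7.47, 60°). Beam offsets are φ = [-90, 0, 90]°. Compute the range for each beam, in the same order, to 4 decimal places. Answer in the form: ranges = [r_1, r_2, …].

beam 1: φ=-90°, α=330°
  direction (0.8660, -0.5000); cell (4,7); t to first gridline: x 0.8776, y 0.9400 (then +1.1547 / +2.0000)
    (5,7) via x @ 0.8776  # hit
  → r_1 = 0.8776
beam 2: φ=0°, α=60°
  direction (0.5000, 0.8660); cell (4,7); t to first gridline: x 1.5200, y 0.6120 (then +2.0000 / +1.1547)
    (4,8) via y @ 0.6120
    (5,8) via x @ 1.5200
    (5,9) via y @ 1.7667  # hit
  → r_2 = 1.7667
beam 3: φ=90°, α=150°
  direction (-0.8660, 0.5000); cell (4,7); t to first gridline: x 0.2771, y 1.0600 (then +1.1547 / +2.0000)
    (3,7) via x @ 0.2771
    (3,8) via y @ 1.0600
    (2,8) via x @ 1.4318
    (1,8) via x @ 2.5865
    (1,9) via y @ 3.0600  # hit
  → r_3 = 3.0600

ranges = [0.8776, 1.7667, 3.0600]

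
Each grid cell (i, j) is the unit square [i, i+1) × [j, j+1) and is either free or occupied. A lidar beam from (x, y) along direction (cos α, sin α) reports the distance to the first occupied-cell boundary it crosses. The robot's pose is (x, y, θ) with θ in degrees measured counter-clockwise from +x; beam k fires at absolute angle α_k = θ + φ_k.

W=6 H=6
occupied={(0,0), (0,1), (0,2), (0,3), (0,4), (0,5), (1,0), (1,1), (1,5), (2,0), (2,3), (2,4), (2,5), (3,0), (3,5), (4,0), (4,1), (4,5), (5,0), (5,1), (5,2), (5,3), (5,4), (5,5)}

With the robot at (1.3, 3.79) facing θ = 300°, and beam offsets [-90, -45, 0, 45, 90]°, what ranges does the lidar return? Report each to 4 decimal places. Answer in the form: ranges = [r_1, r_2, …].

ranges = [0.3464, 1.1591, 3.2216, 0.7247, 0.8083]

beam 1: φ=-90°, α=210°
  cosα=-0.8660 sinα=-0.5000 | (1,3) | tMaxX 0.3464 tMaxY 1.5800 | tΔX 1.1547 tΔY 2.0000
    t=0.3464 [x] (0,3) — stop
  → r_1 = 0.3464
beam 2: φ=-45°, α=255°
  cosα=-0.2588 sinα=-0.9659 | (1,3) | tMaxX 1.1591 tMaxY 0.8179 | tΔX 3.8637 tΔY 1.0353
    t=0.8179 [y] (1,2)
    t=1.1591 [x] (0,2) — stop
  → r_2 = 1.1591
beam 3: φ=0°, α=300°
  cosα=0.5000 sinα=-0.8660 | (1,3) | tMaxX 1.4000 tMaxY 0.9122 | tΔX 2.0000 tΔY 1.1547
    t=0.9122 [y] (1,2)
    t=1.4000 [x] (2,2)
    t=2.0669 [y] (2,1)
    t=3.2216 [y] (2,0) — stop
  → r_3 = 3.2216
beam 4: φ=45°, α=345°
  cosα=0.9659 sinα=-0.2588 | (1,3) | tMaxX 0.7247 tMaxY 3.0523 | tΔX 1.0353 tΔY 3.8637
    t=0.7247 [x] (2,3) — stop
  → r_4 = 0.7247
beam 5: φ=90°, α=30°
  cosα=0.8660 sinα=0.5000 | (1,3) | tMaxX 0.8083 tMaxY 0.4200 | tΔX 1.1547 tΔY 2.0000
    t=0.4200 [y] (1,4)
    t=0.8083 [x] (2,4) — stop
  → r_5 = 0.8083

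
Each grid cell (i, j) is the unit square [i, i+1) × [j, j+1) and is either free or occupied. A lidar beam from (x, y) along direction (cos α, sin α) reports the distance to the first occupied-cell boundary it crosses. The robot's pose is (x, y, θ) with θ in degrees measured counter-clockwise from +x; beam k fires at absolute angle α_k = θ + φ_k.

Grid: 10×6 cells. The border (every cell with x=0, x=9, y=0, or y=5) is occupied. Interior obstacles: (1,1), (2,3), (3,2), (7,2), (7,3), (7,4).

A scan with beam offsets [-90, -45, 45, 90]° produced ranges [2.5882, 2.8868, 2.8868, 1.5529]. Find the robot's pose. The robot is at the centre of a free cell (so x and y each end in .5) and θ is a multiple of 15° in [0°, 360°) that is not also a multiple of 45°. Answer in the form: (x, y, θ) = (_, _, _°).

(x, y, θ) = (4.5, 3.5, 345°)

Enumerate (i+0.5, j+0.5, θ) over the 26 free cells and 16 admissible headings. For each, cast all 4 beams and compare to the given ranges.
  (8.5, 2.5, 210°): beam 1 = 1.0000 ≠ 2.5882 ✗
  (4.5, 2.5, 285°): beam 1 = 0.5176 ≠ 2.5882 ✗
  (5.5, 3.5, 255°): beam 1 = 4.6587 ≠ 2.5882 ✗
  …
  (4.5, 3.5, 345°): r_1=2.5882, r_2=2.8868, r_3=2.8868, r_4=1.5529 — all match ✓
Unique over the lattice → pose = (4.5, 3.5, 345°).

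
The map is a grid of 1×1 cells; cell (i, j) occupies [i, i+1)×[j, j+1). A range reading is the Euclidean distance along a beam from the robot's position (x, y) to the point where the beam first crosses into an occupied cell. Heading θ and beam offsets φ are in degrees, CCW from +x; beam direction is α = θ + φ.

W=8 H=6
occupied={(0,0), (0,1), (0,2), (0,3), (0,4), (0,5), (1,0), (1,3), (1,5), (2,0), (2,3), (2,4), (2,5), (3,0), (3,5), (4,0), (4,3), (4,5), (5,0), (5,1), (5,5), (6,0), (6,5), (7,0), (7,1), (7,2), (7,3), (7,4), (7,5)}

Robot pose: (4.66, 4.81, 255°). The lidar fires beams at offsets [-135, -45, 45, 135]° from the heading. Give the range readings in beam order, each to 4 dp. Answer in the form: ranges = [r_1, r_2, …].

ranges = [0.2194, 1.9168, 4.3994, 0.3800]

beam 1: φ=-135°, α=120°
  direction (-0.5000, 0.8660); cell (4,4); t to first gridline: x 1.3200, y 0.2194 (then +2.0000 / +1.1547)
    (4,5) via y @ 0.2194  # hit
  → r_1 = 0.2194
beam 2: φ=-45°, α=210°
  direction (-0.8660, -0.5000); cell (4,4); t to first gridline: x 0.7621, y 1.6200 (then +1.1547 / +2.0000)
    (3,4) via x @ 0.7621
    (3,3) via y @ 1.6200
    (2,3) via x @ 1.9168  # hit
  → r_2 = 1.9168
beam 3: φ=45°, α=300°
  direction (0.5000, -0.8660); cell (4,4); t to first gridline: x 0.6800, y 0.9353 (then +2.0000 / +1.1547)
    (5,4) via x @ 0.6800
    (5,3) via y @ 0.9353
    (5,2) via y @ 2.0900
    (6,2) via x @ 2.6800
    (6,1) via y @ 3.2447
    (6,0) via y @ 4.3994  # hit
  → r_3 = 4.3994
beam 4: φ=135°, α=30°
  direction (0.8660, 0.5000); cell (4,4); t to first gridline: x 0.3926, y 0.3800 (then +1.1547 / +2.0000)
    (4,5) via y @ 0.3800  # hit
  → r_4 = 0.3800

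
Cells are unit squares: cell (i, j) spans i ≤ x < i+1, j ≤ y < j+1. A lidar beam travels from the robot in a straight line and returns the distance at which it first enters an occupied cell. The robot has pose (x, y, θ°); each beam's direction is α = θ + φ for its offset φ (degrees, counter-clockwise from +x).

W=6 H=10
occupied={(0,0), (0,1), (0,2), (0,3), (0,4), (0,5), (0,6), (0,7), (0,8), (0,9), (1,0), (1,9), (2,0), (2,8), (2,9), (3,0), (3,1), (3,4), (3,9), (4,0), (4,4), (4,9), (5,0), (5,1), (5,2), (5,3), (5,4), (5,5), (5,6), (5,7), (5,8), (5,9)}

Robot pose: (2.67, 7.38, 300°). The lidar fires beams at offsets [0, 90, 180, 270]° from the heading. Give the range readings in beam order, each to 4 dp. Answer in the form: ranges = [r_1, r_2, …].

beam 1: φ=0°, α=300°
  cosα=0.5000 sinα=-0.8660 | (2,7) | tMaxX 0.6600 tMaxY 0.4388 | tΔX 2.0000 tΔY 1.1547
    t=0.4388 [y] (2,6)
    t=0.6600 [x] (3,6)
    t=1.5935 [y] (3,5)
    t=2.6600 [x] (4,5)
    t=2.7482 [y] (4,4) — stop
  → r_1 = 2.7482
beam 2: φ=90°, α=30°
  cosα=0.8660 sinα=0.5000 | (2,7) | tMaxX 0.3811 tMaxY 1.2400 | tΔX 1.1547 tΔY 2.0000
    t=0.3811 [x] (3,7)
    t=1.2400 [y] (3,8)
    t=1.5358 [x] (4,8)
    t=2.6905 [x] (5,8) — stop
  → r_2 = 2.6905
beam 3: φ=180°, α=120°
  cosα=-0.5000 sinα=0.8660 | (2,7) | tMaxX 1.3400 tMaxY 0.7159 | tΔX 2.0000 tΔY 1.1547
    t=0.7159 [y] (2,8) — stop
  → r_3 = 0.7159
beam 4: φ=270°, α=210°
  cosα=-0.8660 sinα=-0.5000 | (2,7) | tMaxX 0.7736 tMaxY 0.7600 | tΔX 1.1547 tΔY 2.0000
    t=0.7600 [y] (2,6)
    t=0.7736 [x] (1,6)
    t=1.9283 [x] (0,6) — stop
  → r_4 = 1.9283

ranges = [2.7482, 2.6905, 0.7159, 1.9283]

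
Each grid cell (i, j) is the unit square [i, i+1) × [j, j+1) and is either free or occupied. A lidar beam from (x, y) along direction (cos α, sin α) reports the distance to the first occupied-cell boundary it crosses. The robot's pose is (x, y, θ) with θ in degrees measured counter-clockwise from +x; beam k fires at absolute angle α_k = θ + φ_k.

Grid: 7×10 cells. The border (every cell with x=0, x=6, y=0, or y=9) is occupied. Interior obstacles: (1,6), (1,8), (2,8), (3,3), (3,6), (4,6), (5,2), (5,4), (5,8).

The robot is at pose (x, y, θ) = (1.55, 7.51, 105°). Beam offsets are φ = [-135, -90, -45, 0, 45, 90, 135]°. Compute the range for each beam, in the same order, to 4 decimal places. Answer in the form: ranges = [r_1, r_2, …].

ranges = [1.6743, 3.5717, 0.5658, 0.5073, 0.6351, 0.5694, 0.5889]

beam 1: φ=-135°, α=330°
  dir = (cos 330°, sin 330°) = (0.8660, -0.5000); from cell (1,7)
  next x-line at t=0.5196, next y-line at t=1.0200; Δt_x=1.1547, Δt_y=2.0000
    x: enter (2,7) at t=0.5196
    y: enter (2,6) at t=1.0200
    x: enter (3,6) at t=1.6743 ← occupied
  → r_1 = 1.6743
beam 2: φ=-90°, α=15°
  dir = (cos 15°, sin 15°) = (0.9659, 0.2588); from cell (1,7)
  next x-line at t=0.4659, next y-line at t=1.8932; Δt_x=1.0353, Δt_y=3.8637
    x: enter (2,7) at t=0.4659
    x: enter (3,7) at t=1.5012
    y: enter (3,8) at t=1.8932
    x: enter (4,8) at t=2.5364
    x: enter (5,8) at t=3.5717 ← occupied
  → r_2 = 3.5717
beam 3: φ=-45°, α=60°
  dir = (cos 60°, sin 60°) = (0.5000, 0.8660); from cell (1,7)
  next x-line at t=0.9000, next y-line at t=0.5658; Δt_x=2.0000, Δt_y=1.1547
    y: enter (1,8) at t=0.5658 ← occupied
  → r_3 = 0.5658
beam 4: φ=0°, α=105°
  dir = (cos 105°, sin 105°) = (-0.2588, 0.9659); from cell (1,7)
  next x-line at t=2.1250, next y-line at t=0.5073; Δt_x=3.8637, Δt_y=1.0353
    y: enter (1,8) at t=0.5073 ← occupied
  → r_4 = 0.5073
beam 5: φ=45°, α=150°
  dir = (cos 150°, sin 150°) = (-0.8660, 0.5000); from cell (1,7)
  next x-line at t=0.6351, next y-line at t=0.9800; Δt_x=1.1547, Δt_y=2.0000
    x: enter (0,7) at t=0.6351 ← occupied
  → r_5 = 0.6351
beam 6: φ=90°, α=195°
  dir = (cos 195°, sin 195°) = (-0.9659, -0.2588); from cell (1,7)
  next x-line at t=0.5694, next y-line at t=1.9705; Δt_x=1.0353, Δt_y=3.8637
    x: enter (0,7) at t=0.5694 ← occupied
  → r_6 = 0.5694
beam 7: φ=135°, α=240°
  dir = (cos 240°, sin 240°) = (-0.5000, -0.8660); from cell (1,7)
  next x-line at t=1.1000, next y-line at t=0.5889; Δt_x=2.0000, Δt_y=1.1547
    y: enter (1,6) at t=0.5889 ← occupied
  → r_7 = 0.5889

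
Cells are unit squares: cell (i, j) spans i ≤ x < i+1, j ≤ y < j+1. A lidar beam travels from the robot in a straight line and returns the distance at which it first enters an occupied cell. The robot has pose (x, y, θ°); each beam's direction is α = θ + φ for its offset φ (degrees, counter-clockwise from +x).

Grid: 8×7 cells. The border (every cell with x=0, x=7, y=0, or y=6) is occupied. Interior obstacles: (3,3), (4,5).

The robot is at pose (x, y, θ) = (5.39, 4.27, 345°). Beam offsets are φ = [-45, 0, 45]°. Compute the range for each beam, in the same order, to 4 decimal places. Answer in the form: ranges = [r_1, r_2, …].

ranges = [3.2200, 1.6668, 1.8591]

beam 1: φ=-45°, α=300°
  direction (0.5000, -0.8660); cell (5,4); t to first gridline: x 1.2200, y 0.3118 (then +2.0000 / +1.1547)
    (5,3) via y @ 0.3118
    (6,3) via x @ 1.2200
    (6,2) via y @ 1.4665
    (6,1) via y @ 2.6212
    (7,1) via x @ 3.2200  # hit
  → r_1 = 3.2200
beam 2: φ=0°, α=345°
  direction (0.9659, -0.2588); cell (5,4); t to first gridline: x 0.6315, y 1.0432 (then +1.0353 / +3.8637)
    (6,4) via x @ 0.6315
    (6,3) via y @ 1.0432
    (7,3) via x @ 1.6668  # hit
  → r_2 = 1.6668
beam 3: φ=45°, α=30°
  direction (0.8660, 0.5000); cell (5,4); t to first gridline: x 0.7044, y 1.4600 (then +1.1547 / +2.0000)
    (6,4) via x @ 0.7044
    (6,5) via y @ 1.4600
    (7,5) via x @ 1.8591  # hit
  → r_3 = 1.8591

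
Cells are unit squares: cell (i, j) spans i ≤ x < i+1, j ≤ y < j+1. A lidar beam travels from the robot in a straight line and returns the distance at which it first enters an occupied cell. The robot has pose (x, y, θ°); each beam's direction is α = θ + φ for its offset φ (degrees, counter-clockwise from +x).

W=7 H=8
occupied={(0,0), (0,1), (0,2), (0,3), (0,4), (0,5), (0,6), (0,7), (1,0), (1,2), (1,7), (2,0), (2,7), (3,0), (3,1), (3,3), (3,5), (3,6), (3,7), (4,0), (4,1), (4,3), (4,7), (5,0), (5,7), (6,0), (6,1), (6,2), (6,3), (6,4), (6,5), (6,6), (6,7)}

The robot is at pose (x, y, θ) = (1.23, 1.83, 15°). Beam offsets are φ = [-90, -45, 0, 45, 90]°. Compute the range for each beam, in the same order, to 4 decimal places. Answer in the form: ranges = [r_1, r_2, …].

ranges = [0.8593, 1.6600, 0.6568, 0.1963, 0.1760]

beam 1: φ=-90°, α=285°
  dir = (cos 285°, sin 285°) = (0.2588, -0.9659); from cell (1,1)
  next x-line at t=2.9751, next y-line at t=0.8593; Δt_x=3.8637, Δt_y=1.0353
    y: enter (1,0) at t=0.8593 ← occupied
  → r_1 = 0.8593
beam 2: φ=-45°, α=330°
  dir = (cos 330°, sin 330°) = (0.8660, -0.5000); from cell (1,1)
  next x-line at t=0.8891, next y-line at t=1.6600; Δt_x=1.1547, Δt_y=2.0000
    x: enter (2,1) at t=0.8891
    y: enter (2,0) at t=1.6600 ← occupied
  → r_2 = 1.6600
beam 3: φ=0°, α=15°
  dir = (cos 15°, sin 15°) = (0.9659, 0.2588); from cell (1,1)
  next x-line at t=0.7972, next y-line at t=0.6568; Δt_x=1.0353, Δt_y=3.8637
    y: enter (1,2) at t=0.6568 ← occupied
  → r_3 = 0.6568
beam 4: φ=45°, α=60°
  dir = (cos 60°, sin 60°) = (0.5000, 0.8660); from cell (1,1)
  next x-line at t=1.5400, next y-line at t=0.1963; Δt_x=2.0000, Δt_y=1.1547
    y: enter (1,2) at t=0.1963 ← occupied
  → r_4 = 0.1963
beam 5: φ=90°, α=105°
  dir = (cos 105°, sin 105°) = (-0.2588, 0.9659); from cell (1,1)
  next x-line at t=0.8887, next y-line at t=0.1760; Δt_x=3.8637, Δt_y=1.0353
    y: enter (1,2) at t=0.1760 ← occupied
  → r_5 = 0.1760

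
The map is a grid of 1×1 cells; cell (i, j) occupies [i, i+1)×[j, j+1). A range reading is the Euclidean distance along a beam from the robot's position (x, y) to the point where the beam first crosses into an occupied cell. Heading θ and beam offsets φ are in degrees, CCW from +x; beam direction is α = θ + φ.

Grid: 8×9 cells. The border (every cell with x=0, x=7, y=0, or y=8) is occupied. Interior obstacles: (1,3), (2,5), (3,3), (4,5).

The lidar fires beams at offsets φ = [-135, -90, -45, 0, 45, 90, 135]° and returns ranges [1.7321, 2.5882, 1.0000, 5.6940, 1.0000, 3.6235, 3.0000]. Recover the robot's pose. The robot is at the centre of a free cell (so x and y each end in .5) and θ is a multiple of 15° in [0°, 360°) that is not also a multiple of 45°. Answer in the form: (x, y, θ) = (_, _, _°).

(x, y, θ) = (3.5, 6.5, 255°)

Enumerate (i+0.5, j+0.5, θ) over the 38 free cells and 16 admissible headings. For each, cast all 7 beams and compare to the given ranges.
  (3.5, 1.5, 300°): beam 1 = 2.5882 ≠ 1.7321 ✗
  (6.5, 6.5, 150°): beam 1 = 0.5176 ≠ 1.7321 ✗
  (3.5, 2.5, 15°): beam 2 = 1.5529 ≠ 2.5882 ✗
  (4.5, 4.5, 105°): beam 1 = 2.8868 ≠ 1.7321 ✗
  …
  (3.5, 6.5, 255°): r_1=1.7321, r_2=2.5882, r_3=1.0000, r_4=5.6940, r_5=1.0000, r_6=3.6235, r_7=3.0000 — all match ✓
Only this pose fits every beam.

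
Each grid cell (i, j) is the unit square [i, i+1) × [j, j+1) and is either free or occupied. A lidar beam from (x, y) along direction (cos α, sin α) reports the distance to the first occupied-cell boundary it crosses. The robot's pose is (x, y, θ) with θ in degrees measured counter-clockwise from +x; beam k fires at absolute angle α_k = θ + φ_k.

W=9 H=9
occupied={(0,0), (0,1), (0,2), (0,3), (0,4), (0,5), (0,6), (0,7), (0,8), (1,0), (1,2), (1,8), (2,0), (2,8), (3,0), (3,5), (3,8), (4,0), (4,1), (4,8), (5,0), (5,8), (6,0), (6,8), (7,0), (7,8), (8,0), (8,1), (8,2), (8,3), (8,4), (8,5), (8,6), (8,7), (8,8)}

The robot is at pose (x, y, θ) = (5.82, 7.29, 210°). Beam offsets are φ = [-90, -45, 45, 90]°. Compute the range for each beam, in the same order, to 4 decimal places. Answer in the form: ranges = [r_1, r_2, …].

beam 1: φ=-90°, α=120°
  d=(-0.5000,0.8660)  start (5,7)  tX=1.6400 tY=0.8198  stride 1/|dx|=2.0000 1/|dy|=1.1547
    cross y-line → (5,8), t=0.8198 (wall)
  → r_1 = 0.8198
beam 2: φ=-45°, α=165°
  d=(-0.9659,0.2588)  start (5,7)  tX=0.8489 tY=2.7432  stride 1/|dx|=1.0353 1/|dy|=3.8637
    cross x-line → (4,7), t=0.8489
    cross x-line → (3,7), t=1.8842
    cross y-line → (3,8), t=2.7432 (wall)
  → r_2 = 2.7432
beam 3: φ=45°, α=255°
  d=(-0.2588,-0.9659)  start (5,7)  tX=3.1682 tY=0.3002  stride 1/|dx|=3.8637 1/|dy|=1.0353
    cross y-line → (5,6), t=0.3002
    cross y-line → (5,5), t=1.3355
    cross y-line → (5,4), t=2.3708
    cross x-line → (4,4), t=3.1682
    cross y-line → (4,3), t=3.4061
    cross y-line → (4,2), t=4.4413
    cross y-line → (4,1), t=5.4766 (wall)
  → r_3 = 5.4766
beam 4: φ=90°, α=300°
  d=(0.5000,-0.8660)  start (5,7)  tX=0.3600 tY=0.3349  stride 1/|dx|=2.0000 1/|dy|=1.1547
    cross y-line → (5,6), t=0.3349
    cross x-line → (6,6), t=0.3600
    cross y-line → (6,5), t=1.4896
    cross x-line → (7,5), t=2.3600
    cross y-line → (7,4), t=2.6443
    cross y-line → (7,3), t=3.7990
    cross x-line → (8,3), t=4.3600 (wall)
  → r_4 = 4.3600

ranges = [0.8198, 2.7432, 5.4766, 4.3600]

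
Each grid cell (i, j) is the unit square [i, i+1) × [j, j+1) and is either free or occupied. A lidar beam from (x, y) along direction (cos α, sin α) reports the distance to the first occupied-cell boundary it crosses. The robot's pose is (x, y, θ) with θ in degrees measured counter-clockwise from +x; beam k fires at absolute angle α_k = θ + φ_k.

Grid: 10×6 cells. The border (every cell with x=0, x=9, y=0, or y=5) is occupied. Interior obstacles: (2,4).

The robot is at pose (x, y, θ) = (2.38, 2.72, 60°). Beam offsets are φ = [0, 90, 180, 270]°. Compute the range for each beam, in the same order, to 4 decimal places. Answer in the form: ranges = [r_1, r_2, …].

ranges = [2.6327, 1.5935, 1.9861, 3.4400]

beam 1: φ=0°, α=60°
  d=(0.5000,0.8660)  start (2,2)  tX=1.2400 tY=0.3233  stride 1/|dx|=2.0000 1/|dy|=1.1547
    cross y-line → (2,3), t=0.3233
    cross x-line → (3,3), t=1.2400
    cross y-line → (3,4), t=1.4780
    cross y-line → (3,5), t=2.6327 (wall)
  → r_1 = 2.6327
beam 2: φ=90°, α=150°
  d=(-0.8660,0.5000)  start (2,2)  tX=0.4388 tY=0.5600  stride 1/|dx|=1.1547 1/|dy|=2.0000
    cross x-line → (1,2), t=0.4388
    cross y-line → (1,3), t=0.5600
    cross x-line → (0,3), t=1.5935 (wall)
  → r_2 = 1.5935
beam 3: φ=180°, α=240°
  d=(-0.5000,-0.8660)  start (2,2)  tX=0.7600 tY=0.8314  stride 1/|dx|=2.0000 1/|dy|=1.1547
    cross x-line → (1,2), t=0.7600
    cross y-line → (1,1), t=0.8314
    cross y-line → (1,0), t=1.9861 (wall)
  → r_3 = 1.9861
beam 4: φ=270°, α=330°
  d=(0.8660,-0.5000)  start (2,2)  tX=0.7159 tY=1.4400  stride 1/|dx|=1.1547 1/|dy|=2.0000
    cross x-line → (3,2), t=0.7159
    cross y-line → (3,1), t=1.4400
    cross x-line → (4,1), t=1.8706
    cross x-line → (5,1), t=3.0253
    cross y-line → (5,0), t=3.4400 (wall)
  → r_4 = 3.4400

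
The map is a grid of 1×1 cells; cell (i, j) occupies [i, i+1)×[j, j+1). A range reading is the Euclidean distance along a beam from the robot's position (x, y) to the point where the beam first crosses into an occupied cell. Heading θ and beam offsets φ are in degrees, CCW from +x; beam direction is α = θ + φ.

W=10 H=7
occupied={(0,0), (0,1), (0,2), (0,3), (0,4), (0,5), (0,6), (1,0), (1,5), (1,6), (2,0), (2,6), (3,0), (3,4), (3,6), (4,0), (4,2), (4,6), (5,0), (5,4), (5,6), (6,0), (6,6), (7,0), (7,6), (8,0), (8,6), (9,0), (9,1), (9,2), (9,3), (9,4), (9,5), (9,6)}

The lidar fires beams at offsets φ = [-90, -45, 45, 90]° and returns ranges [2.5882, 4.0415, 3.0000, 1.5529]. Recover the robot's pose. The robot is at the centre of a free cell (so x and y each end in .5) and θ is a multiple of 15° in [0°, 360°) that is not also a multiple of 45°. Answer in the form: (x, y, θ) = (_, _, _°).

(x, y, θ) = (6.5, 2.5, 105°)

The pose lattice has 36·16 = 576 candidates. Test each by forward raycasting.
  (3.5, 3.5, 285°): beam 2 = 2.8868 ≠ 4.0415 ✗
  (1.5, 3.5, 195°): beam 1 = 1.5529 ≠ 2.5882 ✗
  (5.5, 1.5, 120°): beam 1 = 4.0415 ≠ 2.5882 ✗
  …
  (6.5, 2.5, 105°): r_1=2.5882, r_2=4.0415, r_3=3.0000, r_4=1.5529 — all match ✓
Only this pose fits every beam.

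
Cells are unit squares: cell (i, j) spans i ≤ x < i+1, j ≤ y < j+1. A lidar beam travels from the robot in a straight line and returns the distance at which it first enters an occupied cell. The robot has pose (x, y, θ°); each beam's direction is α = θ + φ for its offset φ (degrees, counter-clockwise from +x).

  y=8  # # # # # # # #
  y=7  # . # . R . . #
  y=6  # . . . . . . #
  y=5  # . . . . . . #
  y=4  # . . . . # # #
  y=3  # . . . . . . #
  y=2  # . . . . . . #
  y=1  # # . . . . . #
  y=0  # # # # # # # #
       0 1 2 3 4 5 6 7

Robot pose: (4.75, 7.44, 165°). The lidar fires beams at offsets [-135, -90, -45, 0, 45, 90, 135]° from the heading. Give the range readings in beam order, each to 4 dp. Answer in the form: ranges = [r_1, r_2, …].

beam 1: φ=-135°, α=30°
  d=(0.8660,0.5000)  start (4,7)  tX=0.2887 tY=1.1200  stride 1/|dx|=1.1547 1/|dy|=2.0000
    cross x-line → (5,7), t=0.2887
    cross y-line → (5,8), t=1.1200 (wall)
  → r_1 = 1.1200
beam 2: φ=-90°, α=75°
  d=(0.2588,0.9659)  start (4,7)  tX=0.9659 tY=0.5798  stride 1/|dx|=3.8637 1/|dy|=1.0353
    cross y-line → (4,8), t=0.5798 (wall)
  → r_2 = 0.5798
beam 3: φ=-45°, α=120°
  d=(-0.5000,0.8660)  start (4,7)  tX=1.5000 tY=0.6466  stride 1/|dx|=2.0000 1/|dy|=1.1547
    cross y-line → (4,8), t=0.6466 (wall)
  → r_3 = 0.6466
beam 4: φ=0°, α=165°
  d=(-0.9659,0.2588)  start (4,7)  tX=0.7765 tY=2.1637  stride 1/|dx|=1.0353 1/|dy|=3.8637
    cross x-line → (3,7), t=0.7765
    cross x-line → (2,7), t=1.8117 (wall)
  → r_4 = 1.8117
beam 5: φ=45°, α=210°
  d=(-0.8660,-0.5000)  start (4,7)  tX=0.8660 tY=0.8800  stride 1/|dx|=1.1547 1/|dy|=2.0000
    cross x-line → (3,7), t=0.8660
    cross y-line → (3,6), t=0.8800
    cross x-line → (2,6), t=2.0207
    cross y-line → (2,5), t=2.8800
    cross x-line → (1,5), t=3.1754
    cross x-line → (0,5), t=4.3301 (wall)
  → r_5 = 4.3301
beam 6: φ=90°, α=255°
  d=(-0.2588,-0.9659)  start (4,7)  tX=2.8978 tY=0.4555  stride 1/|dx|=3.8637 1/|dy|=1.0353
    cross y-line → (4,6), t=0.4555
    cross y-line → (4,5), t=1.4908
    cross y-line → (4,4), t=2.5261
    cross x-line → (3,4), t=2.8978
    cross y-line → (3,3), t=3.5614
    cross y-line → (3,2), t=4.5966
    cross y-line → (3,1), t=5.6319
    cross y-line → (3,0), t=6.6672 (wall)
  → r_6 = 6.6672
beam 7: φ=135°, α=300°
  d=(0.5000,-0.8660)  start (4,7)  tX=0.5000 tY=0.5081  stride 1/|dx|=2.0000 1/|dy|=1.1547
    cross x-line → (5,7), t=0.5000
    cross y-line → (5,6), t=0.5081
    cross y-line → (5,5), t=1.6628
    cross x-line → (6,5), t=2.5000
    cross y-line → (6,4), t=2.8175 (wall)
  → r_7 = 2.8175

ranges = [1.1200, 0.5798, 0.6466, 1.8117, 4.3301, 6.6672, 2.8175]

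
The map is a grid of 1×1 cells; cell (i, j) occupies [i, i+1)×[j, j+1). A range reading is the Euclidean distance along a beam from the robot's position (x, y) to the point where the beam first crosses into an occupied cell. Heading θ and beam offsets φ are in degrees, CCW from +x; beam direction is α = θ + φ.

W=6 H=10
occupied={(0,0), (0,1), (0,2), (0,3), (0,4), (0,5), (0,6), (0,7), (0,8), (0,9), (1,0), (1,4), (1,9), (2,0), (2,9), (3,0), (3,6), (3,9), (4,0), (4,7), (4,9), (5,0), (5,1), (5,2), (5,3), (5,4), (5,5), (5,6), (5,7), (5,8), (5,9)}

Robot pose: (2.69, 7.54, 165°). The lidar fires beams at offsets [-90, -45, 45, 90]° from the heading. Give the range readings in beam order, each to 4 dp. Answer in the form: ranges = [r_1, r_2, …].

beam 1: φ=-90°, α=75°
  cosα=0.2588 sinα=0.9659 | (2,7) | tMaxX 1.1977 tMaxY 0.4762 | tΔX 3.8637 tΔY 1.0353
    t=0.4762 [y] (2,8)
    t=1.1977 [x] (3,8)
    t=1.5115 [y] (3,9) — stop
  → r_1 = 1.5115
beam 2: φ=-45°, α=120°
  cosα=-0.5000 sinα=0.8660 | (2,7) | tMaxX 1.3800 tMaxY 0.5312 | tΔX 2.0000 tΔY 1.1547
    t=0.5312 [y] (2,8)
    t=1.3800 [x] (1,8)
    t=1.6859 [y] (1,9) — stop
  → r_2 = 1.6859
beam 3: φ=45°, α=210°
  cosα=-0.8660 sinα=-0.5000 | (2,7) | tMaxX 0.7967 tMaxY 1.0800 | tΔX 1.1547 tΔY 2.0000
    t=0.7967 [x] (1,7)
    t=1.0800 [y] (1,6)
    t=1.9514 [x] (0,6) — stop
  → r_3 = 1.9514
beam 4: φ=90°, α=255°
  cosα=-0.2588 sinα=-0.9659 | (2,7) | tMaxX 2.6660 tMaxY 0.5590 | tΔX 3.8637 tΔY 1.0353
    t=0.5590 [y] (2,6)
    t=1.5943 [y] (2,5)
    t=2.6296 [y] (2,4)
    t=2.6660 [x] (1,4) — stop
  → r_4 = 2.6660

ranges = [1.5115, 1.6859, 1.9514, 2.6660]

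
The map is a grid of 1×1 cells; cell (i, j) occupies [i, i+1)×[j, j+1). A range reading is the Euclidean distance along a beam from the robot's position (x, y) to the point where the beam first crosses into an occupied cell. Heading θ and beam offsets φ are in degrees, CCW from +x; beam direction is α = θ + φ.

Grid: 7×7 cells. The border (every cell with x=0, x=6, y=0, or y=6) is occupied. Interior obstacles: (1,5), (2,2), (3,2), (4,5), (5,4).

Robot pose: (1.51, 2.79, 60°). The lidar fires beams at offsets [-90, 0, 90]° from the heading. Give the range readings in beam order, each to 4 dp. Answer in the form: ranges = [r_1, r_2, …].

beam 1: φ=-90°, α=330°
  cosα=0.8660 sinα=-0.5000 | (1,2) | tMaxX 0.5658 tMaxY 1.5800 | tΔX 1.1547 tΔY 2.0000
    t=0.5658 [x] (2,2) — stop
  → r_1 = 0.5658
beam 2: φ=0°, α=60°
  cosα=0.5000 sinα=0.8660 | (1,2) | tMaxX 0.9800 tMaxY 0.2425 | tΔX 2.0000 tΔY 1.1547
    t=0.2425 [y] (1,3)
    t=0.9800 [x] (2,3)
    t=1.3972 [y] (2,4)
    t=2.5519 [y] (2,5)
    t=2.9800 [x] (3,5)
    t=3.7066 [y] (3,6) — stop
  → r_2 = 3.7066
beam 3: φ=90°, α=150°
  cosα=-0.8660 sinα=0.5000 | (1,2) | tMaxX 0.5889 tMaxY 0.4200 | tΔX 1.1547 tΔY 2.0000
    t=0.4200 [y] (1,3)
    t=0.5889 [x] (0,3) — stop
  → r_3 = 0.5889

ranges = [0.5658, 3.7066, 0.5889]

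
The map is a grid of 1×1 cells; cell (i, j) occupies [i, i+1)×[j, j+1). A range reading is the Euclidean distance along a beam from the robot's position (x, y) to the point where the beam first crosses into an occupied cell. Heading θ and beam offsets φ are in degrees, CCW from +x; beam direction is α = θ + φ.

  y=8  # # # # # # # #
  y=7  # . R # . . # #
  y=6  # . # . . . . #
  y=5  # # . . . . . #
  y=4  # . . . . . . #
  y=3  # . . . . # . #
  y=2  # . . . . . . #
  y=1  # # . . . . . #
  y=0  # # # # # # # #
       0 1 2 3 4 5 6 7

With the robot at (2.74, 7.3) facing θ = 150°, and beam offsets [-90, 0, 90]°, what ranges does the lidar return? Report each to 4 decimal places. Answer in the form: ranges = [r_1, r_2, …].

beam 1: φ=-90°, α=60°
  d=(0.5000,0.8660)  start (2,7)  tX=0.5200 tY=0.8083  stride 1/|dx|=2.0000 1/|dy|=1.1547
    cross x-line → (3,7), t=0.5200 (wall)
  → r_1 = 0.5200
beam 2: φ=0°, α=150°
  d=(-0.8660,0.5000)  start (2,7)  tX=0.8545 tY=1.4000  stride 1/|dx|=1.1547 1/|dy|=2.0000
    cross x-line → (1,7), t=0.8545
    cross y-line → (1,8), t=1.4000 (wall)
  → r_2 = 1.4000
beam 3: φ=90°, α=240°
  d=(-0.5000,-0.8660)  start (2,7)  tX=1.4800 tY=0.3464  stride 1/|dx|=2.0000 1/|dy|=1.1547
    cross y-line → (2,6), t=0.3464 (wall)
  → r_3 = 0.3464

ranges = [0.5200, 1.4000, 0.3464]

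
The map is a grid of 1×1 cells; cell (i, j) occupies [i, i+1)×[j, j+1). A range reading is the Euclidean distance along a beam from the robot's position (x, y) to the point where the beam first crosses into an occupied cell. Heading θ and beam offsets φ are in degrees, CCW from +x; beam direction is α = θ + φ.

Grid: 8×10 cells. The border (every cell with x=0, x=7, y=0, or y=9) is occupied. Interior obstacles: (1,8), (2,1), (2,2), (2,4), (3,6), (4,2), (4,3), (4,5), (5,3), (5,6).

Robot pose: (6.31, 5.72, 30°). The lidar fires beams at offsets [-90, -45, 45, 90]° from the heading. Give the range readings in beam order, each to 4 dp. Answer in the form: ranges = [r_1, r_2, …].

ranges = [1.3800, 0.7143, 2.6660, 0.6200]

beam 1: φ=-90°, α=300°
  dir = (cos 300°, sin 300°) = (0.5000, -0.8660); from cell (6,5)
  next x-line at t=1.3800, next y-line at t=0.8314; Δt_x=2.0000, Δt_y=1.1547
    y: enter (6,4) at t=0.8314
    x: enter (7,4) at t=1.3800 ← occupied
  → r_1 = 1.3800
beam 2: φ=-45°, α=345°
  dir = (cos 345°, sin 345°) = (0.9659, -0.2588); from cell (6,5)
  next x-line at t=0.7143, next y-line at t=2.7819; Δt_x=1.0353, Δt_y=3.8637
    x: enter (7,5) at t=0.7143 ← occupied
  → r_2 = 0.7143
beam 3: φ=45°, α=75°
  dir = (cos 75°, sin 75°) = (0.2588, 0.9659); from cell (6,5)
  next x-line at t=2.6660, next y-line at t=0.2899; Δt_x=3.8637, Δt_y=1.0353
    y: enter (6,6) at t=0.2899
    y: enter (6,7) at t=1.3252
    y: enter (6,8) at t=2.3604
    x: enter (7,8) at t=2.6660 ← occupied
  → r_3 = 2.6660
beam 4: φ=90°, α=120°
  dir = (cos 120°, sin 120°) = (-0.5000, 0.8660); from cell (6,5)
  next x-line at t=0.6200, next y-line at t=0.3233; Δt_x=2.0000, Δt_y=1.1547
    y: enter (6,6) at t=0.3233
    x: enter (5,6) at t=0.6200 ← occupied
  → r_4 = 0.6200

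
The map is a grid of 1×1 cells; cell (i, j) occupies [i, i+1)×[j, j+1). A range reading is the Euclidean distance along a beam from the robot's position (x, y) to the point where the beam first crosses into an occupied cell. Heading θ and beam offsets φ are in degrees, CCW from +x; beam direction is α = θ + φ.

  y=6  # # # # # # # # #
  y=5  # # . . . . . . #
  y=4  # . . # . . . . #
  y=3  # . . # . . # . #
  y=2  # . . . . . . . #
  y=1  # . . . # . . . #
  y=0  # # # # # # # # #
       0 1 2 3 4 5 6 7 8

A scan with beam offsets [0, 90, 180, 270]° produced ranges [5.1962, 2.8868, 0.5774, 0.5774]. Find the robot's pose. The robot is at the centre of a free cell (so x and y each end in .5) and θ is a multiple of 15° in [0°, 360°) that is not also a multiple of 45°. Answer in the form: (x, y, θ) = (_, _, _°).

The pose lattice has 30·16 = 480 candidates. Test each by forward raycasting.
  (4.5, 2.5, 255°): beam 1 = 0.5176 ≠ 5.1962 ✗
  (7.5, 1.5, 60°): beam 1 = 1.0000 ≠ 5.1962 ✗
  (2.5, 5.5, 195°): beam 1 = 0.5176 ≠ 5.1962 ✗
  (7.5, 1.5, 300°): beam 1 = 0.5774 ≠ 5.1962 ✗
  …
  (3.5, 1.5, 60°): r_1=5.1962, r_2=2.8868, r_3=0.5774, r_4=0.5774 — all match ✓
Unique over the lattice → pose = (3.5, 1.5, 60°).

(x, y, θ) = (3.5, 1.5, 60°)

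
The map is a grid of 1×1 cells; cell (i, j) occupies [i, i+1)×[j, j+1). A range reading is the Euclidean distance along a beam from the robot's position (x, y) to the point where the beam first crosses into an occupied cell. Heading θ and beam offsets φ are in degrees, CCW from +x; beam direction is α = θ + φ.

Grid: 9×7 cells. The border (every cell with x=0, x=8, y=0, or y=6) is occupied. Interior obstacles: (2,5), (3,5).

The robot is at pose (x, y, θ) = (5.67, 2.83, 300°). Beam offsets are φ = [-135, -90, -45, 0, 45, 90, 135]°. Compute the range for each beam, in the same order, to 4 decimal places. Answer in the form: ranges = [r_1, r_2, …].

beam 1: φ=-135°, α=165°
  dir = (cos 165°, sin 165°) = (-0.9659, 0.2588); from cell (5,2)
  next x-line at t=0.6936, next y-line at t=0.6568; Δt_x=1.0353, Δt_y=3.8637
    y: enter (5,3) at t=0.6568
    x: enter (4,3) at t=0.6936
    x: enter (3,3) at t=1.7289
    x: enter (2,3) at t=2.7642
    x: enter (1,3) at t=3.7995
    y: enter (1,4) at t=4.5205
    x: enter (0,4) at t=4.8347 ← occupied
  → r_1 = 4.8347
beam 2: φ=-90°, α=210°
  dir = (cos 210°, sin 210°) = (-0.8660, -0.5000); from cell (5,2)
  next x-line at t=0.7736, next y-line at t=1.6600; Δt_x=1.1547, Δt_y=2.0000
    x: enter (4,2) at t=0.7736
    y: enter (4,1) at t=1.6600
    x: enter (3,1) at t=1.9283
    x: enter (2,1) at t=3.0831
    y: enter (2,0) at t=3.6600 ← occupied
  → r_2 = 3.6600
beam 3: φ=-45°, α=255°
  dir = (cos 255°, sin 255°) = (-0.2588, -0.9659); from cell (5,2)
  next x-line at t=2.5887, next y-line at t=0.8593; Δt_x=3.8637, Δt_y=1.0353
    y: enter (5,1) at t=0.8593
    y: enter (5,0) at t=1.8946 ← occupied
  → r_3 = 1.8946
beam 4: φ=0°, α=300°
  dir = (cos 300°, sin 300°) = (0.5000, -0.8660); from cell (5,2)
  next x-line at t=0.6600, next y-line at t=0.9584; Δt_x=2.0000, Δt_y=1.1547
    x: enter (6,2) at t=0.6600
    y: enter (6,1) at t=0.9584
    y: enter (6,0) at t=2.1131 ← occupied
  → r_4 = 2.1131
beam 5: φ=45°, α=345°
  dir = (cos 345°, sin 345°) = (0.9659, -0.2588); from cell (5,2)
  next x-line at t=0.3416, next y-line at t=3.2069; Δt_x=1.0353, Δt_y=3.8637
    x: enter (6,2) at t=0.3416
    x: enter (7,2) at t=1.3769
    x: enter (8,2) at t=2.4122 ← occupied
  → r_5 = 2.4122
beam 6: φ=90°, α=30°
  dir = (cos 30°, sin 30°) = (0.8660, 0.5000); from cell (5,2)
  next x-line at t=0.3811, next y-line at t=0.3400; Δt_x=1.1547, Δt_y=2.0000
    y: enter (5,3) at t=0.3400
    x: enter (6,3) at t=0.3811
    x: enter (7,3) at t=1.5358
    y: enter (7,4) at t=2.3400
    x: enter (8,4) at t=2.6905 ← occupied
  → r_6 = 2.6905
beam 7: φ=135°, α=75°
  dir = (cos 75°, sin 75°) = (0.2588, 0.9659); from cell (5,2)
  next x-line at t=1.2750, next y-line at t=0.1760; Δt_x=3.8637, Δt_y=1.0353
    y: enter (5,3) at t=0.1760
    y: enter (5,4) at t=1.2113
    x: enter (6,4) at t=1.2750
    y: enter (6,5) at t=2.2465
    y: enter (6,6) at t=3.2818 ← occupied
  → r_7 = 3.2818

ranges = [4.8347, 3.6600, 1.8946, 2.1131, 2.4122, 2.6905, 3.2818]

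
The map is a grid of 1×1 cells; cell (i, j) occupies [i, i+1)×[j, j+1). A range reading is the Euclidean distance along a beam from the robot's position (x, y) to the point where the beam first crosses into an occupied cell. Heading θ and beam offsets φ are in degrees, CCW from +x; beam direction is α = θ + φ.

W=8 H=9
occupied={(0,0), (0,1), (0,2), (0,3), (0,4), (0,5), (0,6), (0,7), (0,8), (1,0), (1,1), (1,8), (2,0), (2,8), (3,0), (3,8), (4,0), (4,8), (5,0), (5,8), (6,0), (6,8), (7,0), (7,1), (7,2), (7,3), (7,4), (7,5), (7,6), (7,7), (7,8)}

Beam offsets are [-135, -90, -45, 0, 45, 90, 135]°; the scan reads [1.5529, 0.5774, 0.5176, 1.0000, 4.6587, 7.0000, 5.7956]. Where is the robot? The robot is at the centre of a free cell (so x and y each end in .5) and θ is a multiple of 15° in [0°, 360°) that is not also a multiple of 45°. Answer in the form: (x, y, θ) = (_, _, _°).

Candidates: 41 free-cell centres × 16 headings = 656 poses. Raycast each; keep the one whose scan matches to 4 dp.
  (4.5, 1.5, 255°): beam 1 = 7.0000 ≠ 1.5529 ✗
  (1.5, 7.5, 345°): beam 1 = 0.5774 ≠ 1.5529 ✗
  (1.5, 7.5, 75°): beam 1 = 7.5056 ≠ 1.5529 ✗
  (2.5, 6.5, 330°): beam 2 = 3.0000 ≠ 0.5774 ✗
  …
  (5.5, 7.5, 150°): r_1=1.5529, r_2=0.5774, r_3=0.5176, r_4=1.0000, r_5=4.6587, r_6=7.0000, r_7=5.7956 — all match ✓
No second candidate reproduces the full scan.

(x, y, θ) = (5.5, 7.5, 150°)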